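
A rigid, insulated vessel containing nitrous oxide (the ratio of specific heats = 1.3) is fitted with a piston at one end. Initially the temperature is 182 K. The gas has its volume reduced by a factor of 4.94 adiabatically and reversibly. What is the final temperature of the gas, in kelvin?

Adiabatic: T₁V₁^(γ−1) = T₂V₂^(γ−1) ⇒ T₂ = T₁ (V₁/V₂)^(γ−1).
T₂ = 182 × 4.94^(0.3) = 293.9 K.

T₂ ≈ 294 K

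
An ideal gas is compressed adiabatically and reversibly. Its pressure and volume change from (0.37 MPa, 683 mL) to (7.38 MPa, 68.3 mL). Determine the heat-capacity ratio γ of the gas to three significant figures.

γ ≈ 1.30

PV^γ = const ⇒ γ = ln(P₂/P₁) / ln(V₁/V₂).
γ = ln(7.38/0.37) / ln(683/68.3) = 1.3.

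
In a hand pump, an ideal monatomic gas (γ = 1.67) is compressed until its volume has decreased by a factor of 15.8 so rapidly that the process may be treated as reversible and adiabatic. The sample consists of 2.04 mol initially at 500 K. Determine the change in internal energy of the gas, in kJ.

Adiabatic: T₁V₁^(γ−1) = T₂V₂^(γ−1) ⇒ T₂ = T₁ (V₁/V₂)^(γ−1).
T₂ = 500 × 15.8^(0.67) = 3177 K.
Q = 0, so ΔU = W_on_gas = nCᵥΔT with Cᵥ = R/(γ−1) = 12.41 J/(mol·K).
ΔU = 2.04 × 12.41 × (3177 − 500) = 67780 J.

ΔU ≈ 67.8 kJ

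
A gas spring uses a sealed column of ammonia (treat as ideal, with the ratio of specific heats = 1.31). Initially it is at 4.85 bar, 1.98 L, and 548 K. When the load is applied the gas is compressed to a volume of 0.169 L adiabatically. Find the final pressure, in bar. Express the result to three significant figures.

Since PV^γ is constant along a reversible adiabat, P₂ = P₁ (V₁/V₂)^γ.
P₂ = 4.85 × (1.98/0.169)^(1.31) = 121.9 bar.

P₂ ≈ 122 bar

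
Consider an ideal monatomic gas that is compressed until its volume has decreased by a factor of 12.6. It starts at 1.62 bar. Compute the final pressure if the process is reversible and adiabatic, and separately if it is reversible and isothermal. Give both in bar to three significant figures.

adiabatic: 111 bar; isothermal: 20.4 bar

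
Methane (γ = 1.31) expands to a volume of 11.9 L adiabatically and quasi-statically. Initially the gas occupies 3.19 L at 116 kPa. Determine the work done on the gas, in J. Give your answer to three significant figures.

W ≈ -400 J

P₂ = P₁(V₁/V₂)^γ = 116×(3.19/11.9)^(1.31) = 20.68 kPa.
For a reversible adiabat, W_by_gas = (P₁V₁ − P₂V₂)/(γ−1).
W_by = (116000×0.00319 − 20680×0.0119) / (0.31) = 400 J.
W_on_gas = −W_by = -400 J.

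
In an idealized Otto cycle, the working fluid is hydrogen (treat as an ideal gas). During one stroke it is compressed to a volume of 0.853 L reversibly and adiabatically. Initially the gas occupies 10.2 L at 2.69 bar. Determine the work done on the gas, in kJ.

γ = 7/5 for a diatomic ideal gas.
P₂ = P₁(V₁/V₂)^γ = 2.69×(10.2/0.853)^(7/5) = 86.79 bar.
For a reversible adiabat, W_by_gas = (P₁V₁ − P₂V₂)/(γ−1).
W_by = (269000×0.0102 − 8.679×10^6×0.000853) / (2/5) = -11650 J.
W_on_gas = −W_by = 11650 J.

W ≈ 11.6 kJ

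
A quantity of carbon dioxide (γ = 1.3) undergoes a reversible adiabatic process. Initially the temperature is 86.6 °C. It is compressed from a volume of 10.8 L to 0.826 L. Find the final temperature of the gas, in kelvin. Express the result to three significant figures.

For a reversible adiabat TV^(γ−1) is constant, so T₂ = T₁ (V₁/V₂)^(γ−1).
T₁ = 86.6 °C = 359.8 K.
T₂ = 359.8 × (10.8/0.826)^(0.3) = 777.9 K.

T₂ ≈ 778 K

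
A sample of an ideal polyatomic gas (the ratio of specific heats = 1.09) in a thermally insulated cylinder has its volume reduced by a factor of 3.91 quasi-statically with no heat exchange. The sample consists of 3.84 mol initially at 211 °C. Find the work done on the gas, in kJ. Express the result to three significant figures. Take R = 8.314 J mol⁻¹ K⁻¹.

W ≈ 22.4 kJ

For a reversible adiabat TV^(γ−1) is constant, so T₂ = T₁ (V₁/V₂)^(γ−1).
T₁ = 211 °C = 484.1 K.
T₂ = 484.1 × 3.91^(0.09) = 547.4 K.
Q = 0, so ΔU = W_on_gas = nCᵥΔT with Cᵥ = R/(γ−1) = 92.38 J/(mol·K).
ΔU = 3.84 × 92.38 × (547.4 − 484.1) = 22420 J.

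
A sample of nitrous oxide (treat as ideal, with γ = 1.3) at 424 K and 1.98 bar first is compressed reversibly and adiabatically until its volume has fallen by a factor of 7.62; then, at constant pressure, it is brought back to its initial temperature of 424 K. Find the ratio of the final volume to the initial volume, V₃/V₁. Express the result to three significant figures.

V₃/V₁ ≈ 0.0714

Adiabatic step: V₂/V₁ = 0.1312; T₂ = T₁·7.62^(0.3) = 779.7 K.
Isobaric step: V₃/V₂ = T₃/T₂ = 424/779.7.
V₃/V₁ = (V₂/V₁)(V₃/V₂) = 0.1312 × (424/779.7) = 0.07136.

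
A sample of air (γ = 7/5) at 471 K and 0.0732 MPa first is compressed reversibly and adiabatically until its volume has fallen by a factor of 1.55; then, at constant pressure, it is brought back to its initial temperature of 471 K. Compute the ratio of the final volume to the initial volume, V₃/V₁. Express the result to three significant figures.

Adiabatic step: V₂/V₁ = 0.6452; T₂ = T₁·1.55^(2/5) = 561.2 K.
Isobaric step: V₃/V₂ = T₃/T₂ = 471/561.2.
V₃/V₁ = (V₂/V₁)(V₃/V₂) = 0.6452 × (471/561.2) = 0.5414.

V₃/V₁ ≈ 0.541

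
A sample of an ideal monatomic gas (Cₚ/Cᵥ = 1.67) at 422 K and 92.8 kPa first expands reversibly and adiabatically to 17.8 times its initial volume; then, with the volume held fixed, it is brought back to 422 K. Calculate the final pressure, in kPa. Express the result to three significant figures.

P₃ ≈ 5.21 kPa

Adiabatic step (PV^γ = const): P₂ = 92.8×(1/17.8)^(1.67) = 0.7574 kPa; T₂ = 422×(1/17.8)^(0.67) = 61.31 K.
Isochoric: P₃ = P₂(T₃/T₂) = 0.7574 × (422/61.31) = 5.213 kPa.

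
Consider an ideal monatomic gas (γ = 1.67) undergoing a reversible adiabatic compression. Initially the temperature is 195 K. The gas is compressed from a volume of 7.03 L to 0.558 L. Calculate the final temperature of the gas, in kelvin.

Adiabatic: T₁V₁^(γ−1) = T₂V₂^(γ−1) ⇒ T₂ = T₁ (V₁/V₂)^(γ−1).
T₂ = 195 × (7.03/0.558)^(0.67) = 1065 K.

T₂ ≈ 1060 K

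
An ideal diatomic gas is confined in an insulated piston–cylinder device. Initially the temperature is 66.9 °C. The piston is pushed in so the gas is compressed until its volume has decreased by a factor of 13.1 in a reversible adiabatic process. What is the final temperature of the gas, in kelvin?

Adiabatic: T₁V₁^(γ−1) = T₂V₂^(γ−1) ⇒ T₂ = T₁ (V₁/V₂)^(γ−1).
For a diatomic ideal gas γ = 7/5, so γ−1 = 2/5.
T₁ = 66.9 °C = 340 K.
T₂ = 340 × 13.1^(2/5) = 951.6 K.

T₂ ≈ 952 K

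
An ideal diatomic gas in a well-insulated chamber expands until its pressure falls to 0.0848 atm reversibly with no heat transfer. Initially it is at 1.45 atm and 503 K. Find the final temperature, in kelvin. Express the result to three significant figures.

Adiabatic: T₂/T₁ = (P₂/P₁)^((γ−1)/γ).
For a diatomic ideal gas γ = 7/5, so (γ−1)/γ = 2/7.
T₂ = 503 × (0.0848/1.45)^(2/7) = 223.5 K.

T₂ ≈ 224 K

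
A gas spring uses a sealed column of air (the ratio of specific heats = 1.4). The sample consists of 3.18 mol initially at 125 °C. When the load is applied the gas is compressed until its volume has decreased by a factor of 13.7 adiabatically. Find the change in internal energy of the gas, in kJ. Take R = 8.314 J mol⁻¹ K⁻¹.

Adiabatic: T₁V₁^(γ−1) = T₂V₂^(γ−1) ⇒ T₂ = T₁ (V₁/V₂)^(γ−1).
T₁ = 125 °C = 398.1 K.
T₂ = 398.1 × 13.7^(0.4) = 1134 K.
Q = 0, so ΔU = W_on_gas = nCᵥΔT with Cᵥ = R/(γ−1) = 20.79 J/(mol·K).
ΔU = 3.18 × 20.79 × (1134 − 398.1) = 48660 J.

ΔU ≈ 48.7 kJ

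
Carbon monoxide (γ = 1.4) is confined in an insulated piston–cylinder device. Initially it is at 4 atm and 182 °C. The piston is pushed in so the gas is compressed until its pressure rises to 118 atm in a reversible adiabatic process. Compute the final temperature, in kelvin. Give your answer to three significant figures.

Along an adiabat T P^((1−γ)/γ) is constant, so T₂ = T₁ (P₂/P₁)^((γ−1)/γ).
T₁ = 182 °C = 455.1 K.
T₂ = 455.1 × (118/4)^(0.286) = 1197 K.

T₂ ≈ 1200 K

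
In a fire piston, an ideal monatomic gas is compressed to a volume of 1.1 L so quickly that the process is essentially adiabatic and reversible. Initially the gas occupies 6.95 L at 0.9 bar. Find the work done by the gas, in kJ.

W ≈ -2.27 kJ

γ = 5/3 for a monatomic ideal gas.
P₂ = P₁(V₁/V₂)^γ = 0.9×(6.95/1.1)^(5/3) = 19.43 bar.
For a reversible adiabat, W_by_gas = (P₁V₁ − P₂V₂)/(γ−1).
W_by = (90000×0.00695 − 1.943×10^6×0.0011) / (2/3) = -2268 J.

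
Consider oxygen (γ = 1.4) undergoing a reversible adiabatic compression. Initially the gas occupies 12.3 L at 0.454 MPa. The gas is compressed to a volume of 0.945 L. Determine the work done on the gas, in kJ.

W ≈ 25.0 kJ

P₂ = P₁(V₁/V₂)^γ = 0.454×(12.3/0.945)^(1.4) = 16.49 MPa.
For a reversible adiabat, W_by_gas = (P₁V₁ − P₂V₂)/(γ−1).
W_by = (454000×0.0123 − 1.649×10^7×0.000945) / (0.4) = -25010 J.
W_on_gas = −W_by = 25010 J.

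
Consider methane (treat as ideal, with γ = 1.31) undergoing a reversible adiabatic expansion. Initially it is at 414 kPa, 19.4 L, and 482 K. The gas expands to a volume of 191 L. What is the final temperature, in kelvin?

T₂ ≈ 237 K

For a reversible adiabat TV^(γ−1) is constant, so T₂ = T₁ (V₁/V₂)^(γ−1).
T₂ = 482 × (19.4/191)^(0.31) = 237.2 K.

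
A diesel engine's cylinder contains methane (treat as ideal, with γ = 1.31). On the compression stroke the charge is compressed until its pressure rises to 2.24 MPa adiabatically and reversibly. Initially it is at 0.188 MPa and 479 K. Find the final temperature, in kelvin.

T₂ ≈ 861 K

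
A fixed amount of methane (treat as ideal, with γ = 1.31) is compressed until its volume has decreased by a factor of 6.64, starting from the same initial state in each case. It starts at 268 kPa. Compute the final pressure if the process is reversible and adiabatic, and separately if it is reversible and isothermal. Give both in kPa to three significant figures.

adiabatic: 3200 kPa; isothermal: 1780 kPa

Isothermal: P₂ = P₁(V₁/V₂) = 268×6.64 = 1780 kPa.
Adiabatic: P₂ = P₁(V₁/V₂)^γ = 268×6.64^(1.31) = 3200 kPa.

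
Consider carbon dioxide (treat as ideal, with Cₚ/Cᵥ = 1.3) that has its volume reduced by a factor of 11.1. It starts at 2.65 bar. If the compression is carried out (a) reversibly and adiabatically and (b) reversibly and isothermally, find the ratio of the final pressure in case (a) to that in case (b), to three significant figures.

P_adiabatic / P_isothermal ≈ 2.06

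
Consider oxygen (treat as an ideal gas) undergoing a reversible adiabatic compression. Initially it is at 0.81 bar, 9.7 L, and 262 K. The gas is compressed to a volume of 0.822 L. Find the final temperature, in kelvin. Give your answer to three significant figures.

T₂ ≈ 703 K

For a reversible adiabat TV^(γ−1) is constant, so T₂ = T₁ (V₁/V₂)^(γ−1).
γ = 7/5 for a diatomic ideal gas.
T₂ = 262 × (9.7/0.822)^(2/5) = 703.2 K.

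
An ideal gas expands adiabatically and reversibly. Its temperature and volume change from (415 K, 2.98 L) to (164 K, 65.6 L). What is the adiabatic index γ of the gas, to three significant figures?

TV^(γ−1) = const ⇒ γ − 1 = ln(T₂/T₁) / ln(V₁/V₂).
γ = 1 + ln(164/415) / ln(2.98/65.6) = 1.3.

γ ≈ 1.30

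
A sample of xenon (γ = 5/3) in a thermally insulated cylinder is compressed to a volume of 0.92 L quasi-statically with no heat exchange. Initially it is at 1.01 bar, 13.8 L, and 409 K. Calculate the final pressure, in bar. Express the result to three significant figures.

P₂ ≈ 92.1 bar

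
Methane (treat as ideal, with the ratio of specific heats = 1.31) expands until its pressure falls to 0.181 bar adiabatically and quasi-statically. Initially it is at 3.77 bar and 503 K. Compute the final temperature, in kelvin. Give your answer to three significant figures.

Adiabatic: T₂/T₁ = (P₂/P₁)^((γ−1)/γ).
T₂ = 503 × (0.181/3.77)^(0.237) = 245.2 K.

T₂ ≈ 245 K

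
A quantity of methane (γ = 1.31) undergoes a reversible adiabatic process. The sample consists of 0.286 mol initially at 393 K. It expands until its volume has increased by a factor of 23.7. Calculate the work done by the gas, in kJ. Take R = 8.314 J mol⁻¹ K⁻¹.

W ≈ 1.88 kJ

Adiabatic: T₁V₁^(γ−1) = T₂V₂^(γ−1) ⇒ T₂ = T₁ (V₁/V₂)^(γ−1).
T₂ = 393 × (1/23.7)^(0.31) = 147.3 K.
Q = 0, so ΔU = W_on_gas = nCᵥΔT with Cᵥ = R/(γ−1) = 26.82 J/(mol·K).
ΔU = 0.286 × 26.82 × (147.3 − 393) = -1885 J.
Work done by the gas = −ΔU = 1885 J.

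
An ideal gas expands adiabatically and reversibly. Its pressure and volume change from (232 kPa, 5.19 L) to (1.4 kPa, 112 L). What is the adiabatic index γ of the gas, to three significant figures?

PV^γ = const ⇒ γ = ln(P₂/P₁) / ln(V₁/V₂).
γ = ln(1.4/232) / ln(5.19/112) = 1.664.

γ ≈ 1.66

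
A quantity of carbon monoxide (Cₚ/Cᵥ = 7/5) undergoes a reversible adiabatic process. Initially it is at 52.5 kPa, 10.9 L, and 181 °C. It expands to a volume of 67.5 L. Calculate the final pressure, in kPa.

Adiabatic: P₁V₁^γ = P₂V₂^γ ⇒ P₂ = P₁ (V₁/V₂)^γ.
P₂ = 52.5 × (10.9/67.5)^(7/5) = 4.088 kPa.

P₂ ≈ 4.09 kPa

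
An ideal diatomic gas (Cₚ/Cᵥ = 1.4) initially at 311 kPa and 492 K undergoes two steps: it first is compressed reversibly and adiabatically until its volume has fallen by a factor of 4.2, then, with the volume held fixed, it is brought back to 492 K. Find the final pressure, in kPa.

Adiabatic step (PV^γ = const): P₂ = 311×4.2^(1.4) = 2319 kPa; T₂ = 492×4.2^(0.4) = 873.5 K.
Isochoric: P₃ = P₂(T₃/T₂) = 2319 × (492/873.5) = 1306 kPa.

P₃ ≈ 1310 kPa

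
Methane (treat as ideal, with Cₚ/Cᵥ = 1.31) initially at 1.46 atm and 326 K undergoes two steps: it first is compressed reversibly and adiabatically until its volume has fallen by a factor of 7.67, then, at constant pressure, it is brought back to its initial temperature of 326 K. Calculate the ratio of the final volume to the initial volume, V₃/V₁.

Adiabatic step: V₂/V₁ = 0.1304; T₂ = T₁·7.67^(0.31) = 613.1 K.
Isobaric step: V₃/V₂ = T₃/T₂ = 326/613.1.
V₃/V₁ = (V₂/V₁)(V₃/V₂) = 0.1304 × (326/613.1) = 0.06933.

V₃/V₁ ≈ 0.0693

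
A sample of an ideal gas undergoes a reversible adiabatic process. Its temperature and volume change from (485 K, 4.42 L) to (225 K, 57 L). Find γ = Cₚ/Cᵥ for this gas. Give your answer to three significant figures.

γ ≈ 1.30

TV^(γ−1) = const ⇒ γ − 1 = ln(T₂/T₁) / ln(V₁/V₂).
γ = 1 + ln(225/485) / ln(4.42/57) = 1.3.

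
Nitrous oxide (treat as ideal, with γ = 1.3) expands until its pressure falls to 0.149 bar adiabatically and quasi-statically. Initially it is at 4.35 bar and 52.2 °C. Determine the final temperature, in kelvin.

T₂ ≈ 149 K

Adiabatic: T₂/T₁ = (P₂/P₁)^((γ−1)/γ).
T₁ = 52.2 °C = 325.3 K.
T₂ = 325.3 × (0.149/4.35)^(0.231) = 149.3 K.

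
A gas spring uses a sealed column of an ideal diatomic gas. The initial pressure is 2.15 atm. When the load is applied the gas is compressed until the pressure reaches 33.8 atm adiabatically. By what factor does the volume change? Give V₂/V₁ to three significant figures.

From PV^γ = const, V₂/V₁ = (P₁/P₂)^(1/γ).
For a diatomic ideal gas γ = 7/5.
V₂/V₁ = (2.15/33.8)^(5/7) = 0.1398.

V₂/V₁ ≈ 0.140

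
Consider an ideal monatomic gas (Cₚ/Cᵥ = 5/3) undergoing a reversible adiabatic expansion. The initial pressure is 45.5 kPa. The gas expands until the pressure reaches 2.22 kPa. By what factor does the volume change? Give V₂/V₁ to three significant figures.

From PV^γ = const, V₂/V₁ = (P₁/P₂)^(1/γ).
V₂/V₁ = (45.5/2.22)^(3/5) = 6.123.

V₂/V₁ ≈ 6.12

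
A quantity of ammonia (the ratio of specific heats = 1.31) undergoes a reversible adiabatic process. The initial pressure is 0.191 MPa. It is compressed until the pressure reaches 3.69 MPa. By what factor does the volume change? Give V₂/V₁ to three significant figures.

V₂/V₁ ≈ 0.104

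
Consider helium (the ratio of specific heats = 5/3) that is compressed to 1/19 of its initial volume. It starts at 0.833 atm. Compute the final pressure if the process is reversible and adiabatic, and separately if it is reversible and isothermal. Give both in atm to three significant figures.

Isothermal: P₂ = P₁(V₁/V₂) = 0.833×19 = 15.83 atm.
Adiabatic: P₂ = P₁(V₁/V₂)^γ = 0.833×19^(5/3) = 112.7 atm.

adiabatic: 113 atm; isothermal: 15.8 atm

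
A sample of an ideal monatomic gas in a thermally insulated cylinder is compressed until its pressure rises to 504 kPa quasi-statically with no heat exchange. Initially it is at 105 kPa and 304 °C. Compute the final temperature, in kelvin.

T₂ ≈ 1080 K

Adiabatic: T₂/T₁ = (P₂/P₁)^((γ−1)/γ).
For a monatomic ideal gas γ = 5/3, so (γ−1)/γ = 2/5.
T₁ = 304 °C = 577.1 K.
T₂ = 577.1 × (504/105)^(2/5) = 1081 K.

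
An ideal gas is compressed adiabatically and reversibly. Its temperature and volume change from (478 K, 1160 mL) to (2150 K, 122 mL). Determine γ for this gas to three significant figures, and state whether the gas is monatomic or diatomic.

TV^(γ−1) = const ⇒ γ − 1 = ln(T₂/T₁) / ln(V₁/V₂).
γ = 1 + ln(2150/478) / ln(1160/122) = 1.668.
γ ≈ 1.67 is close to 5/3, so the gas is monatomic.

γ ≈ 1.67; monatomic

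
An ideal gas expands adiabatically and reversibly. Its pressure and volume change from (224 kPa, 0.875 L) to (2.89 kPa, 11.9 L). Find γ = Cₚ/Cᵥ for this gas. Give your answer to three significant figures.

PV^γ = const ⇒ γ = ln(P₂/P₁) / ln(V₁/V₂).
γ = ln(2.89/224) / ln(0.875/11.9) = 1.667.

γ ≈ 1.67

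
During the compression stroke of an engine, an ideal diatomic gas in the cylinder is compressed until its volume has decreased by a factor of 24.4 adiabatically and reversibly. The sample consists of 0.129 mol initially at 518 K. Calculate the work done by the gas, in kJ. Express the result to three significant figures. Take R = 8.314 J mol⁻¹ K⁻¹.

W ≈ -3.60 kJ

Adiabatic: T₁V₁^(γ−1) = T₂V₂^(γ−1) ⇒ T₂ = T₁ (V₁/V₂)^(γ−1).
γ = 7/5 for a diatomic ideal gas, so γ−1 = 2/5.
T₂ = 518 × 24.4^(2/5) = 1859 K.
Q = 0, so ΔU = W_on_gas = nCᵥΔT with Cᵥ = R/(γ−1) = 20.79 J/(mol·K).
ΔU = 0.129 × 20.79 × (1859 − 518) = 3596 J.
Work done by the gas = −ΔU = -3596 J.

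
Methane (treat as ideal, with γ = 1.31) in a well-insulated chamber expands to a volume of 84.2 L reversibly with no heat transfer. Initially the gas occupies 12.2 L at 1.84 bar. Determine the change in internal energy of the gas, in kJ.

ΔU ≈ -3.26 kJ

P₂ = P₁(V₁/V₂)^γ = 1.84×(12.2/84.2)^(1.31) = 0.1465 bar.
For a reversible adiabat, W_by_gas = (P₁V₁ − P₂V₂)/(γ−1).
W_by = (184000×0.0122 − 14650×0.0842) / (0.31) = 3263 J.
Q = 0 ⇒ ΔU = −W_by = -3263 J.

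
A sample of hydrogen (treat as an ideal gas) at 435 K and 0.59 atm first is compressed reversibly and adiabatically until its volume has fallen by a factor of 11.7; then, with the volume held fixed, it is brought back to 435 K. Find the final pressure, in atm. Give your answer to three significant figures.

P₃ ≈ 6.90 atm

For a diatomic ideal gas γ = 7/5.
Adiabatic step (PV^γ = const): P₂ = 0.59×11.7^(7/5) = 18.46 atm; T₂ = 435×11.7^(2/5) = 1163 K.
Isochoric: P₃ = P₂(T₃/T₂) = 18.46 × (435/1163) = 6.903 atm.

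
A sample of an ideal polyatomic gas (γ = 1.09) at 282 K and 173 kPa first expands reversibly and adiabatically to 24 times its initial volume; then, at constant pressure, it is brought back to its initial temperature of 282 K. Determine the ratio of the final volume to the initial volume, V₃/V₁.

V₃/V₁ ≈ 31.9

Adiabatic step: V₂/V₁ = 24; T₂ = T₁·(1/24)^(0.09) = 211.9 K.
Isobaric step: V₃/V₂ = T₃/T₂ = 282/211.9.
V₃/V₁ = (V₂/V₁)(V₃/V₂) = 24 × (282/211.9) = 31.95.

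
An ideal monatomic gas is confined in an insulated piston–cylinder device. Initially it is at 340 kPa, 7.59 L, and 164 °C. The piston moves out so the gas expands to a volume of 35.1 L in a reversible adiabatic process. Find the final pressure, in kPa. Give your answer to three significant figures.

P₂ ≈ 26.5 kPa

Since PV^γ is constant along a reversible adiabat, P₂ = P₁ (V₁/V₂)^γ.
γ = 5/3 for a monatomic ideal gas.
P₂ = 340 × (7.59/35.1)^(5/3) = 26.49 kPa.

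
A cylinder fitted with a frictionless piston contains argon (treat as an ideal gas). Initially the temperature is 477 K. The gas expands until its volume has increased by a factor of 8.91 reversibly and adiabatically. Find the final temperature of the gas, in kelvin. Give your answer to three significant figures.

T₂ ≈ 111 K

Adiabatic: T₁V₁^(γ−1) = T₂V₂^(γ−1) ⇒ T₂ = T₁ (V₁/V₂)^(γ−1).
For a monatomic ideal gas γ = 5/3, so γ−1 = 2/3.
T₂ = 477 × (1/8.91)^(2/3) = 111 K.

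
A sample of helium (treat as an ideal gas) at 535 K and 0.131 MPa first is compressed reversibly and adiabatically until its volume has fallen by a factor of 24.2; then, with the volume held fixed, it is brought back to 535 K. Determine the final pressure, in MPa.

P₃ ≈ 3.17 MPa

For a monatomic ideal gas γ = 5/3.
Adiabatic step (PV^γ = const): P₂ = 0.131×24.2^(5/3) = 26.52 MPa; T₂ = 535×24.2^(2/3) = 4476 K.
Isochoric: P₃ = P₂(T₃/T₂) = 26.52 × (535/4476) = 3.17 MPa.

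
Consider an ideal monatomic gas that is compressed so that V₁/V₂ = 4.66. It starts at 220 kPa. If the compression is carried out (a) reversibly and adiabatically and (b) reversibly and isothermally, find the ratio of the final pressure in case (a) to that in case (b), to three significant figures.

For a monatomic ideal gas γ = 5/3.
Isothermal: P_b = P₁(V₁/V₂) = 220×4.66.
Adiabatic: P_a = P₁(V₁/V₂)^γ = 220×4.66^(5/3).
P_a/P_b = (V₁/V₂)^(γ−1) = 4.66^(2/3) = 2.79.

P_adiabatic / P_isothermal ≈ 2.79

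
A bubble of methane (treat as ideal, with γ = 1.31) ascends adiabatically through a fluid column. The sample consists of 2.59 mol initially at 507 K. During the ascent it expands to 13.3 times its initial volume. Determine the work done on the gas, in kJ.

W ≈ -19.4 kJ

Adiabatic: T₁V₁^(γ−1) = T₂V₂^(γ−1) ⇒ T₂ = T₁ (V₁/V₂)^(γ−1).
T₂ = 507 × (1/13.3)^(0.31) = 227.3 K.
Q = 0, so ΔU = W_on_gas = nCᵥΔT with Cᵥ = R/(γ−1) = 26.82 J/(mol·K).
ΔU = 2.59 × 26.82 × (227.3 − 507) = -19430 J.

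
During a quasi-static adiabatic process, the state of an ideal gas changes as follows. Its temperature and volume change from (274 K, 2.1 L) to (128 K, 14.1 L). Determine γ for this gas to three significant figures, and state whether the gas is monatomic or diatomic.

TV^(γ−1) = const ⇒ γ − 1 = ln(T₂/T₁) / ln(V₁/V₂).
γ = 1 + ln(128/274) / ln(2.1/14.1) = 1.4.
γ ≈ 1.40 is close to 7/5, so the gas is diatomic.

γ ≈ 1.40; diatomic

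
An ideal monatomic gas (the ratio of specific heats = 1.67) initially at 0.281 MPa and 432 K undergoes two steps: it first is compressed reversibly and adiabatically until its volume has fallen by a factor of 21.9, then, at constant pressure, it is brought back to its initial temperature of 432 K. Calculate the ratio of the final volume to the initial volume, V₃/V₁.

V₃/V₁ ≈ 0.00577

Adiabatic step: V₂/V₁ = 0.04566; T₂ = T₁·21.9^(0.67) = 3416 K.
Isobaric step: V₃/V₂ = T₃/T₂ = 432/3416.
V₃/V₁ = (V₂/V₁)(V₃/V₂) = 0.04566 × (432/3416) = 0.005774.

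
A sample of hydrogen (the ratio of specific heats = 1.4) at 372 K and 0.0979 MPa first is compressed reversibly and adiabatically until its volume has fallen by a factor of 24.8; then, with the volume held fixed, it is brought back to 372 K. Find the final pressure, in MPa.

Adiabatic step (PV^γ = const): P₂ = 0.0979×24.8^(1.4) = 8.77 MPa; T₂ = 372×24.8^(0.4) = 1344 K.
Isochoric: P₃ = P₂(T₃/T₂) = 8.77 × (372/1344) = 2.428 MPa.

P₃ ≈ 2.43 MPa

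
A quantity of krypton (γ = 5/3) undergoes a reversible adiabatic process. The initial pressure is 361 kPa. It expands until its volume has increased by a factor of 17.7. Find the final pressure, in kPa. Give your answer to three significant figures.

P₂ ≈ 3.00 kPa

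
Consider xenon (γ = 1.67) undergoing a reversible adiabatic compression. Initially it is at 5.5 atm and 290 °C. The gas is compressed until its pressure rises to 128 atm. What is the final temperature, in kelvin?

Along an adiabat T P^((1−γ)/γ) is constant, so T₂ = T₁ (P₂/P₁)^((γ−1)/γ).
T₁ = 290 °C = 563.1 K.
T₂ = 563.1 × (128/5.5)^(0.401) = 1991 K.

T₂ ≈ 1990 K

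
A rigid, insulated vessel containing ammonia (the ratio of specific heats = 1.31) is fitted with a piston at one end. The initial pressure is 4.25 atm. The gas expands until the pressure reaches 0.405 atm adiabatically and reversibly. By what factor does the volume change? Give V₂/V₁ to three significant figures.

V₂/V₁ ≈ 6.02

From PV^γ = const, V₂/V₁ = (P₁/P₂)^(1/γ).
V₂/V₁ = (4.25/0.405)^(0.763) = 6.016.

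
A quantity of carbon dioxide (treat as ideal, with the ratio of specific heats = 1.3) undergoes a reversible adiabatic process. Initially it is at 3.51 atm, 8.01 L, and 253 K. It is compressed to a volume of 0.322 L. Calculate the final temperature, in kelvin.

Adiabatic: T₁V₁^(γ−1) = T₂V₂^(γ−1) ⇒ T₂ = T₁ (V₁/V₂)^(γ−1).
T₂ = 253 × (8.01/0.322)^(0.3) = 663.5 K.

T₂ ≈ 664 K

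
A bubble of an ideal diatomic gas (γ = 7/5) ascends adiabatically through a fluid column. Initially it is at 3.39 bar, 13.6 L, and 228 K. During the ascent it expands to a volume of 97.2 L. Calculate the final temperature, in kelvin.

T₂ ≈ 104 K

Adiabatic: T₁V₁^(γ−1) = T₂V₂^(γ−1) ⇒ T₂ = T₁ (V₁/V₂)^(γ−1).
T₂ = 228 × (13.6/97.2)^(2/5) = 103.8 K.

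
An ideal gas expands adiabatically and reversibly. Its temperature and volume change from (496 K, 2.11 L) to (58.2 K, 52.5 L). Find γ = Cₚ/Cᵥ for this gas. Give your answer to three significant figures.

TV^(γ−1) = const ⇒ γ − 1 = ln(T₂/T₁) / ln(V₁/V₂).
γ = 1 + ln(58.2/496) / ln(2.11/52.5) = 1.667.

γ ≈ 1.67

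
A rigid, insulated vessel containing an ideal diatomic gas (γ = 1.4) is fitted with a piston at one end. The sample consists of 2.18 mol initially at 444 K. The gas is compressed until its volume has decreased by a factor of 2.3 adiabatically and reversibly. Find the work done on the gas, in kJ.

W ≈ 7.95 kJ

Adiabatic: T₁V₁^(γ−1) = T₂V₂^(γ−1) ⇒ T₂ = T₁ (V₁/V₂)^(γ−1).
T₂ = 444 × 2.3^(0.4) = 619.5 K.
Q = 0, so ΔU = W_on_gas = nCᵥΔT with Cᵥ = R/(γ−1) = 20.79 J/(mol·K).
ΔU = 2.18 × 20.79 × (619.5 − 444) = 7954 J.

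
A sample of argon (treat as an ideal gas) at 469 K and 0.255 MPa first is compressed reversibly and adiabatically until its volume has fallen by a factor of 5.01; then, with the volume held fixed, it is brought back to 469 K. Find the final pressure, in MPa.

For a monatomic ideal gas γ = 5/3.
Adiabatic step (PV^γ = const): P₂ = 0.255×5.01^(5/3) = 3.741 MPa; T₂ = 469×5.01^(2/3) = 1373 K.
Isochoric: P₃ = P₂(T₃/T₂) = 3.741 × (469/1373) = 1.278 MPa.

P₃ ≈ 1.28 MPa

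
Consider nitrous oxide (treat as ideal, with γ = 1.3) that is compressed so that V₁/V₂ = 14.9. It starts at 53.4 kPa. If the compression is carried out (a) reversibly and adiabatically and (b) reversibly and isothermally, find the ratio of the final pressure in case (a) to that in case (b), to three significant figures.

Isothermal: P_b = P₁(V₁/V₂) = 53.4×14.9.
Adiabatic: P_a = P₁(V₁/V₂)^γ = 53.4×14.9^(1.3).
P_a/P_b = (V₁/V₂)^(γ−1) = 14.9^(0.3) = 2.249.

P_adiabatic / P_isothermal ≈ 2.25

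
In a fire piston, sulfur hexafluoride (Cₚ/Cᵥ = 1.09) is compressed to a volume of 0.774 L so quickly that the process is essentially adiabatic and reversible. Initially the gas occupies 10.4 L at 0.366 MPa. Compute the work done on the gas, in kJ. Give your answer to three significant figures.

W ≈ 11.1 kJ

P₂ = P₁(V₁/V₂)^γ = 0.366×(10.4/0.774)^(1.09) = 6.213 MPa.
For a reversible adiabat, W_by_gas = (P₁V₁ − P₂V₂)/(γ−1).
W_by = (366000×0.0104 − 6.213×10^6×0.000774) / (0.09) = -11140 J.
W_on_gas = −W_by = 11140 J.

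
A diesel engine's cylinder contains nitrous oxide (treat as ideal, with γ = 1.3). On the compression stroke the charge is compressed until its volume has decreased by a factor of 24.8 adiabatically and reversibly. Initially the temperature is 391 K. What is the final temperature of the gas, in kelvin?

T₂ ≈ 1020 K

For a reversible adiabat TV^(γ−1) is constant, so T₂ = T₁ (V₁/V₂)^(γ−1).
T₂ = 391 × 24.8^(0.3) = 1025 K.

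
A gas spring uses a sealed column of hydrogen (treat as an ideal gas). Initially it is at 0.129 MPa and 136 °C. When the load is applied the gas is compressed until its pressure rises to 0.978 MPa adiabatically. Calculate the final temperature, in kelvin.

T₂ ≈ 730 K

Adiabatic: T₂/T₁ = (P₂/P₁)^((γ−1)/γ).
For a diatomic ideal gas γ = 7/5, so (γ−1)/γ = 2/7.
T₁ = 136 °C = 409.1 K.
T₂ = 409.1 × (0.978/0.129)^(2/7) = 729.9 K.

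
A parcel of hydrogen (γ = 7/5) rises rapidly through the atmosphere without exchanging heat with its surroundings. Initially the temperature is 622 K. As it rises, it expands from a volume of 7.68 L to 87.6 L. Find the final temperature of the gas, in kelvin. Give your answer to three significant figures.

T₂ ≈ 235 K

For a reversible adiabat TV^(γ−1) is constant, so T₂ = T₁ (V₁/V₂)^(γ−1).
T₂ = 622 × (7.68/87.6)^(2/5) = 234.9 K.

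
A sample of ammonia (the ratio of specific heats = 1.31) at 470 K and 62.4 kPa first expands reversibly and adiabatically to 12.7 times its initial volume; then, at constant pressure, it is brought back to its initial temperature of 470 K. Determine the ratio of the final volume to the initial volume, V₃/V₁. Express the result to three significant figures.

V₃/V₁ ≈ 27.9

Adiabatic step: V₂/V₁ = 12.7; T₂ = T₁·(1/12.7)^(0.31) = 213.8 K.
Isobaric step: V₃/V₂ = T₃/T₂ = 470/213.8.
V₃/V₁ = (V₂/V₁)(V₃/V₂) = 12.7 × (470/213.8) = 27.92.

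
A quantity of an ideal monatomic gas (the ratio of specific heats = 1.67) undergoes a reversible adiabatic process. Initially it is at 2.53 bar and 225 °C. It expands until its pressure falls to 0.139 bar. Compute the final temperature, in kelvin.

T₂ ≈ 156 K

Along an adiabat T P^((1−γ)/γ) is constant, so T₂ = T₁ (P₂/P₁)^((γ−1)/γ).
T₁ = 225 °C = 498.1 K.
T₂ = 498.1 × (0.139/2.53)^(0.401) = 155.5 K.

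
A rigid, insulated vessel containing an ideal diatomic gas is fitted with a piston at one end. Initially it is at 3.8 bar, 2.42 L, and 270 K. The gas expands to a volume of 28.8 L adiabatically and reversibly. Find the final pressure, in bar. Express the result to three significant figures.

Adiabatic: P₁V₁^γ = P₂V₂^γ ⇒ P₂ = P₁ (V₁/V₂)^γ.
γ = 7/5 for a diatomic ideal gas.
P₂ = 3.8 × (2.42/28.8)^(7/5) = 0.1186 bar.

P₂ ≈ 0.119 bar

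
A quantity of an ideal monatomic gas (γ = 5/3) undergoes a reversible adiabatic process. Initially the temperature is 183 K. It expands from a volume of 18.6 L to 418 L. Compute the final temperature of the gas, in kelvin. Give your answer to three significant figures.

Adiabatic: T₁V₁^(γ−1) = T₂V₂^(γ−1) ⇒ T₂ = T₁ (V₁/V₂)^(γ−1).
T₂ = 183 × (18.6/418)^(2/3) = 22.98 K.

T₂ ≈ 23.0 K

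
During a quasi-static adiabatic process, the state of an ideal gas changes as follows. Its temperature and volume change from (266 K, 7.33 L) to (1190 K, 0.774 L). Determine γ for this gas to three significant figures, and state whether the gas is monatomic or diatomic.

γ ≈ 1.67; monatomic

TV^(γ−1) = const ⇒ γ − 1 = ln(T₂/T₁) / ln(V₁/V₂).
γ = 1 + ln(1190/266) / ln(7.33/0.774) = 1.666.
γ ≈ 1.67 is close to 5/3, so the gas is monatomic.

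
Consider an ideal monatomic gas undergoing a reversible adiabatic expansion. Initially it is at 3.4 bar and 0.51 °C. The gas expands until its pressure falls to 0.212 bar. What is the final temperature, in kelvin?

T₂ ≈ 90.2 K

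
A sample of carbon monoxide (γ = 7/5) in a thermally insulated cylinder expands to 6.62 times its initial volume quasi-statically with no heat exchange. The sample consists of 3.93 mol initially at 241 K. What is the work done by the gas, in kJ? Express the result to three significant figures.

For a reversible adiabat TV^(γ−1) is constant, so T₂ = T₁ (V₁/V₂)^(γ−1).
T₂ = 241 × (1/6.62)^(2/5) = 113.2 K.
Q = 0, so ΔU = W_on_gas = nCᵥΔT with Cᵥ = R/(γ−1) = 20.79 J/(mol·K).
ΔU = 3.93 × 20.79 × (113.2 − 241) = -10440 J.
Work done by the gas = −ΔU = 10440 J.

W ≈ 10.4 kJ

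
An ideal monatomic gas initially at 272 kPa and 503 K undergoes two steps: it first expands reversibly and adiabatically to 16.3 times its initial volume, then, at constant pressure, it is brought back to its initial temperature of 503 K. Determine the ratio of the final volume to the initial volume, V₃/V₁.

V₃/V₁ ≈ 105

For a monatomic ideal gas γ = 5/3.
Adiabatic step: V₂/V₁ = 16.3; T₂ = T₁·(1/16.3)^(2/3) = 78.24 K.
Isobaric step: V₃/V₂ = T₃/T₂ = 503/78.24.
V₃/V₁ = (V₂/V₁)(V₃/V₂) = 16.3 × (503/78.24) = 104.8.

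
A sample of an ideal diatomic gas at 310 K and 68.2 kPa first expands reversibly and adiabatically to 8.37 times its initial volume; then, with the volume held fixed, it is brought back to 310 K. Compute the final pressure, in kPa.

For a diatomic ideal gas γ = 7/5.
Adiabatic step (PV^γ = const): P₂ = 68.2×(1/8.37)^(7/5) = 3.483 kPa; T₂ = 310×(1/8.37)^(2/5) = 132.5 K.
Isochoric: P₃ = P₂(T₃/T₂) = 3.483 × (310/132.5) = 8.148 kPa.

P₃ ≈ 8.15 kPa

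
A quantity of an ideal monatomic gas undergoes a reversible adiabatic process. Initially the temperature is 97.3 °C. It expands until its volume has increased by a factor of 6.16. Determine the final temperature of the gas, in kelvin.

T₂ ≈ 110 K

For a reversible adiabat TV^(γ−1) is constant, so T₂ = T₁ (V₁/V₂)^(γ−1).
For a monatomic ideal gas γ = 5/3, so γ−1 = 2/3.
T₁ = 97.3 °C = 370.4 K.
T₂ = 370.4 × (1/6.16)^(2/3) = 110.2 K.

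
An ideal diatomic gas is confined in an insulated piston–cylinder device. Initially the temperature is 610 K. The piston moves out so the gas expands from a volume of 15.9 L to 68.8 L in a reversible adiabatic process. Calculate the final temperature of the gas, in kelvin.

For a reversible adiabat TV^(γ−1) is constant, so T₂ = T₁ (V₁/V₂)^(γ−1).
For a diatomic ideal gas γ = 7/5, so γ−1 = 2/5.
T₂ = 610 × (15.9/68.8)^(2/5) = 339.5 K.

T₂ ≈ 340 K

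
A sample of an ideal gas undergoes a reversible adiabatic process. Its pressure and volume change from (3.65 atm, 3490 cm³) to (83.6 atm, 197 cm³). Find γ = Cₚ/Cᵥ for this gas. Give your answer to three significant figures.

PV^γ = const ⇒ γ = ln(P₂/P₁) / ln(V₁/V₂).
γ = ln(83.6/3.65) / ln(3490/197) = 1.089.

γ ≈ 1.09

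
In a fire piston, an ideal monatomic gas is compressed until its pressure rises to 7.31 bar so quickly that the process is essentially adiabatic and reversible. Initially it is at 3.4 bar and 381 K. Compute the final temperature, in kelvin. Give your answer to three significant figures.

Adiabatic: T₂/T₁ = (P₂/P₁)^((γ−1)/γ).
For a monatomic ideal gas γ = 5/3, so (γ−1)/γ = 2/5.
T₂ = 381 × (7.31/3.4)^(2/5) = 517.5 K.

T₂ ≈ 517 K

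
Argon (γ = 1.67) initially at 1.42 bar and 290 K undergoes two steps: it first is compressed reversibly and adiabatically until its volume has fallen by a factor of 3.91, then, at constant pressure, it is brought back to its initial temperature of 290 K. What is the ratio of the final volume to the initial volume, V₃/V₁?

Adiabatic step: V₂/V₁ = 0.2558; T₂ = T₁·3.91^(0.67) = 723 K.
Isobaric step: V₃/V₂ = T₃/T₂ = 290/723.
V₃/V₁ = (V₂/V₁)(V₃/V₂) = 0.2558 × (290/723) = 0.1026.

V₃/V₁ ≈ 0.103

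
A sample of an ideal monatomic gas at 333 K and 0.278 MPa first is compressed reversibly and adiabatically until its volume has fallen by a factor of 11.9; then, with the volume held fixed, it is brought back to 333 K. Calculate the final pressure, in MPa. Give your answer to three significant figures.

For a monatomic ideal gas γ = 5/3.
Adiabatic step (PV^γ = const): P₂ = 0.278×11.9^(5/3) = 17.24 MPa; T₂ = 333×11.9^(2/3) = 1736 K.
Isochoric: P₃ = P₂(T₃/T₂) = 17.24 × (333/1736) = 3.308 MPa.

P₃ ≈ 3.31 MPa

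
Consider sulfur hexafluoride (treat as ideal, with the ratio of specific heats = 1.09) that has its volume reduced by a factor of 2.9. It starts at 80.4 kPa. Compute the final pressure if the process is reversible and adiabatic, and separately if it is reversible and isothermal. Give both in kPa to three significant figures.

adiabatic: 257 kPa; isothermal: 233 kPa

Isothermal: P₂ = P₁(V₁/V₂) = 80.4×2.9 = 233.2 kPa.
Adiabatic: P₂ = P₁(V₁/V₂)^γ = 80.4×2.9^(1.09) = 256.6 kPa.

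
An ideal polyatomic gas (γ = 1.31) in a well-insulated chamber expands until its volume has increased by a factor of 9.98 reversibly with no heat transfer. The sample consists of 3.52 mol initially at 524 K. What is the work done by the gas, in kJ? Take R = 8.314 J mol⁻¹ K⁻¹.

Adiabatic: T₁V₁^(γ−1) = T₂V₂^(γ−1) ⇒ T₂ = T₁ (V₁/V₂)^(γ−1).
T₂ = 524 × (1/9.98)^(0.31) = 256.8 K.
Q = 0, so ΔU = W_on_gas = nCᵥΔT with Cᵥ = R/(γ−1) = 26.82 J/(mol·K).
ΔU = 3.52 × 26.82 × (256.8 − 524) = -25220 J.
Work done by the gas = −ΔU = 25220 J.

W ≈ 25.2 kJ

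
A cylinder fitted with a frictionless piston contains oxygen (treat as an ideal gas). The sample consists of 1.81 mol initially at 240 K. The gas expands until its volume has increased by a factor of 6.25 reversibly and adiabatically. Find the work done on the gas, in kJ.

For a reversible adiabat TV^(γ−1) is constant, so T₂ = T₁ (V₁/V₂)^(γ−1).
γ = 7/5 for a diatomic ideal gas, so γ−1 = 2/5.
T₂ = 240 × (1/6.25)^(2/5) = 115.3 K.
Q = 0, so ΔU = W_on_gas = nCᵥΔT with Cᵥ = R/(γ−1) = 20.79 J/(mol·K).
ΔU = 1.81 × 20.79 × (115.3 − 240) = -4691 J.

W ≈ -4.69 kJ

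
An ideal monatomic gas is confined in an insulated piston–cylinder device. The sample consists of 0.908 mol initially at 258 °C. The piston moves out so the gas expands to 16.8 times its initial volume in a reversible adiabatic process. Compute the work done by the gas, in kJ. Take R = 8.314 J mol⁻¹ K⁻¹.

W ≈ 5.10 kJ

Adiabatic: T₁V₁^(γ−1) = T₂V₂^(γ−1) ⇒ T₂ = T₁ (V₁/V₂)^(γ−1).
γ = 5/3 for a monatomic ideal gas, so γ−1 = 2/3.
T₁ = 258 °C = 531.1 K.
T₂ = 531.1 × (1/16.8)^(2/3) = 80.97 K.
Q = 0, so ΔU = W_on_gas = nCᵥΔT with Cᵥ = R/(γ−1) = 12.47 J/(mol·K).
ΔU = 0.908 × 12.47 × (80.97 − 531.1) = -5098 J.
Work done by the gas = −ΔU = 5098 J.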